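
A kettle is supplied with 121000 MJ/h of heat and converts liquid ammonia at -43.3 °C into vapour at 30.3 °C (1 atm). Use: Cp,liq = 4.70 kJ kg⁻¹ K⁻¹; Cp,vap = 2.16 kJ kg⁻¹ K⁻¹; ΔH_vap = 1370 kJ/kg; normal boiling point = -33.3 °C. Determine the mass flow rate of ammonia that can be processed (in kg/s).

ṁ = 21.6 kg/s

Δh = 4.70×(-33.3−-43.3) + 1370 + 2.16×(30.3−-33.3) = 1554.4 kJ/kg
Q = 121000 MJ/h = 33611 kJ/s = 33611 kJ/s
ṁ = Q/Δh = 33611 / 1554.4 = 21.624 kg/s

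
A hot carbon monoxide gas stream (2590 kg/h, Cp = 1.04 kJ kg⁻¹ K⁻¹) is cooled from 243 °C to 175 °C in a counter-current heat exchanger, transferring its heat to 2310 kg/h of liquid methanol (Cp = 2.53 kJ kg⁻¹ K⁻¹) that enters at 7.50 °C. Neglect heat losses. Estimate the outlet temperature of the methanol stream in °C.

Heat released by hot stream: Q = 2590 × 1.04 × (243 − 175) = 183160 kJ/h
Energy balance on cold side (adiabatic exchanger): Q = ṁ_c·Cp_c·(T_c,out − T_c,in)
T_c,out = 7.50 + 183160/(2310 × 2.53) = 38.841 °C

T_c,out = 38.8 °C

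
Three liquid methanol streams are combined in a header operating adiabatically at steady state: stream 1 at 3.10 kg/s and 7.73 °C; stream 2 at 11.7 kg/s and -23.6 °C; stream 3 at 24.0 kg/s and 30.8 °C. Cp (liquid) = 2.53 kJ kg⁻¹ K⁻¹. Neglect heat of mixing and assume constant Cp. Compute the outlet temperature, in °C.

Adiabatic, steady state ⇒ Σ ṁᵢCp,ᵢ(T_out − Tᵢ) = 0
Σ ṁᵢCp,ᵢTᵢ = 3.10×2.53×7.73 + 11.7×2.53×-23.6 + 24.0×2.53×30.8 = 1232.2
Σ ṁᵢCp,ᵢ = 3.10×2.53 + 11.7×2.53 + 24.0×2.53 = 98.164
T_out = 1232.2 / 98.164 = 12.553 °C

T_out = 12.6 °C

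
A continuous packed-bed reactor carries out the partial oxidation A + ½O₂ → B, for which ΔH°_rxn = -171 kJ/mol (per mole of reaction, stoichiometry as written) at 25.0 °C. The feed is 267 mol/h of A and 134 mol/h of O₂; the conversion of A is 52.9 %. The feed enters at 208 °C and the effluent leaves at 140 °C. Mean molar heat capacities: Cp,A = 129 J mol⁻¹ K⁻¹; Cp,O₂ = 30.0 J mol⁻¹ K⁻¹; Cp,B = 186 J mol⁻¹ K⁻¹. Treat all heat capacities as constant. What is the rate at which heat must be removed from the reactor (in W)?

Extent of reaction ξ = 0.529 × 267 = 141.24 mol/h
Reaction term: ξ·ΔH°_rxn = 141.24 × -171 = -24153 kJ/h
Sensible, feed 208→25 °C: -7038.7 kJ/h
Outlet flows (mol/h): A 125.76, O₂ 63.379, B 141.24
Sensible, products 25→140 °C: 5105.4 kJ/h
Q = ΔH = -26086 kJ/h = -7.2461 kW
Heat removed = 7246.1 W

Q_out = 7250 W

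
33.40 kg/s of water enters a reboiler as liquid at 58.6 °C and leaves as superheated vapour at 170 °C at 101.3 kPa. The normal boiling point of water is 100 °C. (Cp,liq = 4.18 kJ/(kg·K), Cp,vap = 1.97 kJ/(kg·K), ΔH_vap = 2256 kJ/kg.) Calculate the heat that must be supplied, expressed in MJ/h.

liquid 58.6→100 °C: 173.05 kJ/kg
vaporisation at 100 °C: 2256 kJ/kg
vapour 100→170 °C: 137.9 kJ/kg
Δh = 173.05 + 2256 + 137.9 = 2567 kJ/kg
Q = ṁ·Δh = 33.40 kg/s × 2567 kJ/kg = 85736 kJ/s
|Q| = 85736 kW = 308650 MJ/h

Q = 309000 MJ/h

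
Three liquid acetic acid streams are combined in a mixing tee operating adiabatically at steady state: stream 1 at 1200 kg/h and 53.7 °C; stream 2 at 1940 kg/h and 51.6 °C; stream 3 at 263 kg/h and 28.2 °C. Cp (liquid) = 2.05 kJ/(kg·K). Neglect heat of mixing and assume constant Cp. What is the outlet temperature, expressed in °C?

T_out = 50.5 °C

No heat crosses the boundary, so H_out = H_in.
T_out = Σ ṁᵢCp,ᵢTᵢ / Σ ṁᵢCp,ᵢ
      = 352520 / 6976.1 = 50.532 °C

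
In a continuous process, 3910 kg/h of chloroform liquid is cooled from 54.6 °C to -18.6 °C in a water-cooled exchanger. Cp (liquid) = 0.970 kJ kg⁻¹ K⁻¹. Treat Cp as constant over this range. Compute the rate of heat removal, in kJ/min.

Q = ṁ·Cp·ΔT = 3910 × 0.970 × (-18.6 − 54.6) = -277630 kJ/h
Converting: 277630 / 3600 s = 77.118 kW
Cooling duty = 4627.1 kJ/min

Q_c = 4630 kJ/min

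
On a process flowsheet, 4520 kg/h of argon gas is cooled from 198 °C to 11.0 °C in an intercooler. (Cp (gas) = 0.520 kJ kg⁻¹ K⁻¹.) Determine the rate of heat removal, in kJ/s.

Q = ṁ·Cp·ΔT = 4520 × 0.520 × (11.0 − 198) = -439520 kJ/h
Converting: 439520 / 3600 s = 122.09 kW

Q_c = 122 kJ/s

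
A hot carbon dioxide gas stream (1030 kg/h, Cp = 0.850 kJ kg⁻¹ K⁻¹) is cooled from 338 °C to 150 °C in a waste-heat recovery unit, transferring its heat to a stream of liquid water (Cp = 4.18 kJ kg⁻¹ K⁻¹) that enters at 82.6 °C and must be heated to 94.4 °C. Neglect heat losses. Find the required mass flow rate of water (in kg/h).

ṁ_c = 3340 kg/h

Heat released by hot stream: Q = 1030 × 0.850 × (338 − 150) = 164590 kJ/h
Energy balance on cold side (adiabatic exchanger): Q = ṁ_c·Cp_c·(T_c,out − T_c,in)
ṁ_c = 164590 / [4.18 × (94.4 − 82.6)] = 3337 kg/h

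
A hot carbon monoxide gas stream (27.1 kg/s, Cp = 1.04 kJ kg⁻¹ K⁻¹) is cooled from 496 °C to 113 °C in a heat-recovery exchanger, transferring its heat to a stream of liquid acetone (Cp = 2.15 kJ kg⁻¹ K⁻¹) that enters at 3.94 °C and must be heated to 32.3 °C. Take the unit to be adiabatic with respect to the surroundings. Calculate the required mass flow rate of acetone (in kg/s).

ṁ_c = 177 kg/s

Heat released by hot stream: Q = 27.1 × 1.04 × (496 − 113) = 10794 kJ/s
Energy balance on cold side (adiabatic exchanger): Q = ṁ_c·Cp_c·(T_c,out − T_c,in)
ṁ_c = 10794 / [2.15 × (32.3 − 3.94)] = 177.03 kg/s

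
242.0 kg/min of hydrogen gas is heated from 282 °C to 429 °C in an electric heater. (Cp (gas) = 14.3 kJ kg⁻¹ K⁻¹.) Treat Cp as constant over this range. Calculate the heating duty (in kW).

Q = ṁ·Cp·ΔT = 242.0 × 14.3 × (429 − 282) = 508710 kJ/min
Converting: 508710 / 60 s = 8478.5 kW

Q = 8480 kW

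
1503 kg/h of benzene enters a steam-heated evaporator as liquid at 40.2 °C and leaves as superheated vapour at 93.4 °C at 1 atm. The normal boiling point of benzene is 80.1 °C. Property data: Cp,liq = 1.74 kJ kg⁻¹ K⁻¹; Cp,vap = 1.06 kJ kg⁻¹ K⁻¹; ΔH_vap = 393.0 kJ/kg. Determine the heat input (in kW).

Q = 199 kW

liquid 40.2→80.1 °C: 69.426 kJ/kg
vaporisation at 80.1 °C: 393 kJ/kg
vapour 80.1→93.4 °C: 14.098 kJ/kg
Δh = 69.426 + 393 + 14.098 = 476.52 kJ/kg
Q = ṁ·Δh = 1503 kg/h × 476.52 kJ/kg = 716220 kJ/h
|Q| = 198.95 kW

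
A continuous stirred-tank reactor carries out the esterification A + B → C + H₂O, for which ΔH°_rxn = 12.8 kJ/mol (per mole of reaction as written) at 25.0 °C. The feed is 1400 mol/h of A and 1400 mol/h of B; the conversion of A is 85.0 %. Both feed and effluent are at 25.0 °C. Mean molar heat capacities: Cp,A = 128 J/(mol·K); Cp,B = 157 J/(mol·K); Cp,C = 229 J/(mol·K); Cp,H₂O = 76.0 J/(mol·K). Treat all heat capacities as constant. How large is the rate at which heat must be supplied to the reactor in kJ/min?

Extent of reaction ξ = 0.850 × 1400 = 1190 mol/h
Reaction term: ξ·ΔH°_rxn = 1190 × 12.8 = 15232 kJ/h
Q = ΔH = 15232 kJ/h = 4.2311 kW
Heat supplied = 253.87 kJ/min

Q_in = 254 kJ/min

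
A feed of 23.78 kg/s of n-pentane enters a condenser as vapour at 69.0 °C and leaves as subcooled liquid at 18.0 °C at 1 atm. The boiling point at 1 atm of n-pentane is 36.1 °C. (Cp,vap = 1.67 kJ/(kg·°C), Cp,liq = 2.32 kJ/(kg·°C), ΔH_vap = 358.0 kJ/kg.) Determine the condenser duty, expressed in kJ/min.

vapour 69.0→36.1 °C: -54.943 kJ/kg
condensation at 36.1 °C: -358 kJ/kg
liquid 36.1→18.0 °C: -41.992 kJ/kg
Δh = -54.943 + -358 + -41.992 = -454.94 kJ/kg
Q = ṁ·Δh = 23.78 kg/s × -454.94 kJ/kg = -10818 kJ/s
|Q| = 10818 kW = 649100 kJ/min

Q_c = 649000 kJ/min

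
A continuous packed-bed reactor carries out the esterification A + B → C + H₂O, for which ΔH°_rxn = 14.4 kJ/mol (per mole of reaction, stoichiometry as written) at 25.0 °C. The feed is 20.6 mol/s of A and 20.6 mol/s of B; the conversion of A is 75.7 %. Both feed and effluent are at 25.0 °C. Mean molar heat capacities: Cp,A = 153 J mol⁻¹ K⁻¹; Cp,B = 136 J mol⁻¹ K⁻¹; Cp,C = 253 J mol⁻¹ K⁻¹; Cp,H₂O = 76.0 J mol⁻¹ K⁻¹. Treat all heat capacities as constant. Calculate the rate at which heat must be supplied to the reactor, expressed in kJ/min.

Q_in = 13500 kJ/min

Extent of reaction ξ = 0.757 × 20.6 = 15.594 mol/s
Reaction term: ξ·ΔH°_rxn = 15.594 × 14.4 = 224.56 kJ/s
Q = ΔH = 224.56 kJ/s = 224.56 kW
Heat supplied = 13473 kJ/min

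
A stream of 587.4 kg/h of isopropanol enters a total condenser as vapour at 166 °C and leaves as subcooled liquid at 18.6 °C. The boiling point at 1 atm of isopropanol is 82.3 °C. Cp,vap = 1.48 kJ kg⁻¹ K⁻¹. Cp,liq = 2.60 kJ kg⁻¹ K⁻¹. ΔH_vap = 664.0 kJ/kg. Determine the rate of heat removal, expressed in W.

vapour 166→82.3 °C: -123.88 kJ/kg
condensation at 82.3 °C: -664 kJ/kg
liquid 82.3→18.6 °C: -165.62 kJ/kg
Δh = -123.88 + -664 + -165.62 = -953.5 kJ/kg
Q = ṁ·Δh = 587.4 kg/h × -953.5 kJ/kg = -560080 kJ/h
|Q| = 155.58 kW = 155580 W

Q_c = 156000 W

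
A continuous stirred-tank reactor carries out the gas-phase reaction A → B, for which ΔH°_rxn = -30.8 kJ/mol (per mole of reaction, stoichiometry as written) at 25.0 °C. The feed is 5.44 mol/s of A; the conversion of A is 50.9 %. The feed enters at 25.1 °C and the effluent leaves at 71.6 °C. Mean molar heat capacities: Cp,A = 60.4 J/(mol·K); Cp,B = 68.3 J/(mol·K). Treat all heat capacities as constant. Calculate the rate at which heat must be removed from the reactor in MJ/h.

Extent of reaction ξ = 0.509 × 5.44 = 2.769 mol/s
Reaction term: ξ·ΔH°_rxn = 2.769 × -30.8 = -85.284 kJ/s
Sensible, feed 25.1→25 °C: -0.032858 kJ/s
Outlet flows (mol/s): A 2.671, B 2.769
Sensible, products 25→71.6 °C: 16.331 kJ/s
Q = ΔH = -68.986 kJ/s = -68.986 kW
Heat removed = 248.35 MJ/h

Q_out = 248 MJ/h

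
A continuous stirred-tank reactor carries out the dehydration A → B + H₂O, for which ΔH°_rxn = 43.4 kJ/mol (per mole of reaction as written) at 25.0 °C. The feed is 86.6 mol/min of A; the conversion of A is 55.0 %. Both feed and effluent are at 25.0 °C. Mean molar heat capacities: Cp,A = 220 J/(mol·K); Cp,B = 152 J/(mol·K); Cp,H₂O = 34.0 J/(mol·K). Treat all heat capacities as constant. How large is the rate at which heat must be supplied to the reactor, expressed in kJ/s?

Extent of reaction ξ = 0.550 × 86.6 = 47.63 mol/min
Reaction term: ξ·ΔH°_rxn = 47.63 × 43.4 = 2067.1 kJ/min
Q = ΔH = 2067.1 kJ/min = 34.452 kW
Heat supplied = 34.452 kJ/s

Q_in = 34.5 kJ/s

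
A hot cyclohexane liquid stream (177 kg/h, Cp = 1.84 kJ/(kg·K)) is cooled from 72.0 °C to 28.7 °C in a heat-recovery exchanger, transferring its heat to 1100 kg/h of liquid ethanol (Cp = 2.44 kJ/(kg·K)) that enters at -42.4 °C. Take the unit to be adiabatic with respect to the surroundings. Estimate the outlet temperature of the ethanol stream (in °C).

Heat released by hot stream: Q = 177 × 1.84 × (72.0 − 28.7) = 14102 kJ/h
Energy balance on cold side (adiabatic exchanger): Q = ṁ_c·Cp_c·(T_c,out − T_c,in)
T_c,out = -42.4 + 14102/(1100 × 2.44) = -37.146 °C

T_c,out = -37.1 °C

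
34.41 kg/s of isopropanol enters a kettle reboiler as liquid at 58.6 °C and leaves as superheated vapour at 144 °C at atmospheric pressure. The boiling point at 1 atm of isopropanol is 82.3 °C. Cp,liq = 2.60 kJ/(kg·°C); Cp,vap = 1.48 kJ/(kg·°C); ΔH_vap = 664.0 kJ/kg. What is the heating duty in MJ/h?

liquid 58.6→82.3 °C: 61.62 kJ/kg
vaporisation at 82.3 °C: 664 kJ/kg
vapour 82.3→144 °C: 91.316 kJ/kg
Δh = 61.62 + 664 + 91.316 = 816.94 kJ/kg
Q = ṁ·Δh = 34.41 kg/s × 816.94 kJ/kg = 28111 kJ/s
|Q| = 28111 kW = 101200 MJ/h

Q = 101000 MJ/h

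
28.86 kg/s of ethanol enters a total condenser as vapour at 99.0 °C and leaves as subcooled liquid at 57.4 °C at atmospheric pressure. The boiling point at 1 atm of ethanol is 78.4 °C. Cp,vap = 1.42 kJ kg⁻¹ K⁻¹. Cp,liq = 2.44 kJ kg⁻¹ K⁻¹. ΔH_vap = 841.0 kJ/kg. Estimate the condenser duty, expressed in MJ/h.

Q_c = 95700 MJ/h

vapour 99.0→78.4 °C: -29.252 kJ/kg
condensation at 78.4 °C: -841 kJ/kg
liquid 78.4→57.4 °C: -51.24 kJ/kg
Δh = -29.252 + -841 + -51.24 = -921.49 kJ/kg
Q = ṁ·Δh = 28.86 kg/s × -921.49 kJ/kg = -26594 kJ/s
|Q| = 26594 kW = 95739 MJ/h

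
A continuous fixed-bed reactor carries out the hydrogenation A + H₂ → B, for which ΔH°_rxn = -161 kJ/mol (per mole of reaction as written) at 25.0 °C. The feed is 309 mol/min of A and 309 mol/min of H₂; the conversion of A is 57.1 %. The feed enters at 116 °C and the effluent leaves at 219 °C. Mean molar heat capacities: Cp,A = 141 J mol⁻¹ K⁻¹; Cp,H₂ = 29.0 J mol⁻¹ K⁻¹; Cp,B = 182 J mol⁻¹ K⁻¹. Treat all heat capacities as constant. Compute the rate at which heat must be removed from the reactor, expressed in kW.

Q_out = 376 kW

Extent of reaction ξ = 0.571 × 309 = 176.44 mol/min
Reaction term: ξ·ΔH°_rxn = 176.44 × -161 = -28407 kJ/min
Sensible, feed 116→25 °C: -4780.2 kJ/min
Outlet flows (mol/min): A 132.56, H₂ 132.56, B 176.44
Sensible, products 25→219 °C: 10602 kJ/min
Q = ΔH = -22585 kJ/min = -376.42 kW
Heat removed = 376.42 kW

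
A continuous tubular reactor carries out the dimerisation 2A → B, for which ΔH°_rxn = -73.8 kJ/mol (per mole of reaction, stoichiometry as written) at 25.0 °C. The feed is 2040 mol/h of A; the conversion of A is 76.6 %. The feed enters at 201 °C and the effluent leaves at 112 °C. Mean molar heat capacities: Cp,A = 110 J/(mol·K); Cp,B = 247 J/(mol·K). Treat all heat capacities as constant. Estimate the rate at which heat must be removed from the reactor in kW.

Q_out = 21.1 kW

Extent of reaction ξ = 0.766 × 2040 / 2 = 781.32 mol/h
Reaction term: ξ·ΔH°_rxn = 781.32 × -73.8 = -57661 kJ/h
Sensible, feed 201→25 °C: -39494 kJ/h
Outlet flows (mol/h): A 477.36, B 781.32
Sensible, products 25→112 °C: 21358 kJ/h
Q = ΔH = -75798 kJ/h = -21.055 kW
Heat removed = 21.055 kW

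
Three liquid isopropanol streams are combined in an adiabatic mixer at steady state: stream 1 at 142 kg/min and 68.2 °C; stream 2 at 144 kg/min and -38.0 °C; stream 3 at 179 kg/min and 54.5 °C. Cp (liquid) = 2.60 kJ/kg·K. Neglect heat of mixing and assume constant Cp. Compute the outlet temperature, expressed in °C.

T_out = 30.0 °C

Energy balance with Q = 0: Σ ṁᵢCp,ᵢ(T_out − Tᵢ) = 0
T_out = Σ ṁᵢCp,ᵢTᵢ / Σ ṁᵢCp,ᵢ
      = 36317 / 1209 = 30.038 °C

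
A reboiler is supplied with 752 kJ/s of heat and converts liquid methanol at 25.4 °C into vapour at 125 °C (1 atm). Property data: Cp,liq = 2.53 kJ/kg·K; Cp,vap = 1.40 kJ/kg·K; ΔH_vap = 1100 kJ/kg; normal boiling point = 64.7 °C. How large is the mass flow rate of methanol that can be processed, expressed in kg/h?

Δh = 2.53×(64.7−25.4) + 1100 + 1.40×(125−64.7) = 1283.8 kJ/kg
Q = 752 kJ/s = 752 kJ/s = 2.7072e+06 kJ/h
ṁ = Q/Δh = 2.7072e+06 / 1283.8 = 2108.7 kg/h

ṁ = 2110 kg/h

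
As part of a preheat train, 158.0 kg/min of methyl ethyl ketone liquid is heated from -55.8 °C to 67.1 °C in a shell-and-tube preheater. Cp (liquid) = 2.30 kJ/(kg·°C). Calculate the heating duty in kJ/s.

Q = 744 kJ/s

Q = ṁ·Cp·ΔT = 158.0 × 2.30 × (67.1 − -55.8) = 44662 kJ/min
Converting: 44662 / 60 s = 744.36 kW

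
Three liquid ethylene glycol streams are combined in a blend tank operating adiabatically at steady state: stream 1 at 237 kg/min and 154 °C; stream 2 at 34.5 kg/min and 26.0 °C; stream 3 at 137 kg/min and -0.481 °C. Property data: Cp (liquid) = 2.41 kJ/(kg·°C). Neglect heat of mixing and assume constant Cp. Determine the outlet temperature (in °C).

Energy balance with Q = 0: Σ ṁᵢCp,ᵢ(T_out − Tᵢ) = 0
Σ ṁᵢCp,ᵢTᵢ = 237×2.41×154 + 34.5×2.41×26.0 + 137×2.41×-0.481 = 89963
Σ ṁᵢCp,ᵢ = 237×2.41 + 34.5×2.41 + 137×2.41 = 984.49
T_out = 89963 / 984.49 = 91.381 °C

T_out = 91.4 °C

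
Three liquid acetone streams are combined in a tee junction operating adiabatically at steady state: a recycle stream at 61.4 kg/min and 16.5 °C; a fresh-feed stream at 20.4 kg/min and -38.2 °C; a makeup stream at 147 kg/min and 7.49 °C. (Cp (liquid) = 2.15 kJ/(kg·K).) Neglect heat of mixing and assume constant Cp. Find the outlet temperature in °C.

T_out = 5.83 °C

Energy balance with Q = 0: Σ ṁᵢCp,ᵢ(T_out − Tᵢ) = 0
Σ ṁᵢCp,ᵢTᵢ = 61.4×2.15×16.5 + 20.4×2.15×-38.2 + 147×2.15×7.49 = 2869.9
Σ ṁᵢCp,ᵢ = 61.4×2.15 + 20.4×2.15 + 147×2.15 = 491.92
T_out = 2869.9 / 491.92 = 5.8341 °C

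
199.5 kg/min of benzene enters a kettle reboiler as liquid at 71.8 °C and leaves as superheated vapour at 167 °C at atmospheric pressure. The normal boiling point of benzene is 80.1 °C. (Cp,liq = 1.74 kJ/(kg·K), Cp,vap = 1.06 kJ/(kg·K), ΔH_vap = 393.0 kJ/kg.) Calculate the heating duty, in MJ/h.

liquid 71.8→80.1 °C: 14.442 kJ/kg
vaporisation at 80.1 °C: 393 kJ/kg
vapour 80.1→167 °C: 92.114 kJ/kg
Δh = 14.442 + 393 + 92.114 = 499.56 kJ/kg
Q = ṁ·Δh = 199.5 kg/min × 499.56 kJ/kg = 99661 kJ/min
|Q| = 1661 kW = 5979.7 MJ/h

Q = 5980 MJ/h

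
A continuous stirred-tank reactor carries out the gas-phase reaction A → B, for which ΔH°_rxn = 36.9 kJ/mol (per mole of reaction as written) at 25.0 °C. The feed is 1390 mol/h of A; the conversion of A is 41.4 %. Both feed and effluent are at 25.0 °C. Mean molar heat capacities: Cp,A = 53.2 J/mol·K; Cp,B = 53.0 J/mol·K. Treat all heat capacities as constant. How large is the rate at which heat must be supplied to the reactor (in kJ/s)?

Q_in = 5.90 kJ/s

Extent of reaction ξ = 0.414 × 1390 = 575.46 mol/h
Reaction term: ξ·ΔH°_rxn = 575.46 × 36.9 = 21234 kJ/h
Q = ΔH = 21234 kJ/h = 5.8985 kW
Heat supplied = 5.8985 kJ/s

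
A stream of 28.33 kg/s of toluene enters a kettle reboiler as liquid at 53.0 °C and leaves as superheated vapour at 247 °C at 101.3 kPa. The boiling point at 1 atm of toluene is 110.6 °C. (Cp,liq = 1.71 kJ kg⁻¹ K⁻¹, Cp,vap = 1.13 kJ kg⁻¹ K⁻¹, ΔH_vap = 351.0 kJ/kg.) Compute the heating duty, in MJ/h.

liquid 53.0→110.6 °C: 98.496 kJ/kg
vaporisation at 110.6 °C: 351 kJ/kg
vapour 110.6→247 °C: 154.13 kJ/kg
Δh = 98.496 + 351 + 154.13 = 603.63 kJ/kg
Q = ṁ·Δh = 28.33 kg/s × 603.63 kJ/kg = 17101 kJ/s
|Q| = 17101 kW = 61563 MJ/h

Q = 61600 MJ/h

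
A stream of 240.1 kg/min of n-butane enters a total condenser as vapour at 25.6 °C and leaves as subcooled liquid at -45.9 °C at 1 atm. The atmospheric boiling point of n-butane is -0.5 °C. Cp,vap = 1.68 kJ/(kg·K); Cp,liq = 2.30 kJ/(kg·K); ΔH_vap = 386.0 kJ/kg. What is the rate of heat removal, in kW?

Q_c = 2140 kW

vapour 25.6→-0.5 °C: -43.848 kJ/kg
condensation at -0.5 °C: -386 kJ/kg
liquid -0.5→-45.9 °C: -104.42 kJ/kg
Δh = -43.848 + -386 + -104.42 = -534.27 kJ/kg
Q = ṁ·Δh = 240.1 kg/min × -534.27 kJ/kg = -128280 kJ/min
|Q| = 2138 kW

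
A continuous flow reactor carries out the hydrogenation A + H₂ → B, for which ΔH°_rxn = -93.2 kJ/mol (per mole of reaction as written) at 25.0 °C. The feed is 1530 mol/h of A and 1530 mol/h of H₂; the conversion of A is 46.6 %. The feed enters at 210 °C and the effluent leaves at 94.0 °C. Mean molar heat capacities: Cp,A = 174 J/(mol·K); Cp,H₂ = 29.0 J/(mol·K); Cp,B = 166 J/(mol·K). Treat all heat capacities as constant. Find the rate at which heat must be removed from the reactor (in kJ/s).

Extent of reaction ξ = 0.466 × 1530 = 712.98 mol/h
Reaction term: ξ·ΔH°_rxn = 712.98 × -93.2 = -66450 kJ/h
Sensible, feed 210→25 °C: -57459 kJ/h
Outlet flows (mol/h): A 817.02, H₂ 817.02, B 712.98
Sensible, products 25→94.0 °C: 19610 kJ/h
Q = ΔH = -104300 kJ/h = -28.972 kW
Heat removed = 28.972 kJ/s

Q_out = 29.0 kJ/s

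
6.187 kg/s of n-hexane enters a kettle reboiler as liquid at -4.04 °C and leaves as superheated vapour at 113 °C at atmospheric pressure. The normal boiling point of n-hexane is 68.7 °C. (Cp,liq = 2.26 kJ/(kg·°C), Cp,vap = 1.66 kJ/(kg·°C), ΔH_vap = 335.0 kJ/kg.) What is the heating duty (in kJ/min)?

Q = 213000 kJ/min

liquid -4.04→68.7 °C: 164.39 kJ/kg
vaporisation at 68.7 °C: 335 kJ/kg
vapour 68.7→113 °C: 73.538 kJ/kg
Δh = 164.39 + 335 + 73.538 = 572.93 kJ/kg
Q = ṁ·Δh = 6.187 kg/s × 572.93 kJ/kg = 3544.7 kJ/s
|Q| = 3544.7 kW = 212680 kJ/min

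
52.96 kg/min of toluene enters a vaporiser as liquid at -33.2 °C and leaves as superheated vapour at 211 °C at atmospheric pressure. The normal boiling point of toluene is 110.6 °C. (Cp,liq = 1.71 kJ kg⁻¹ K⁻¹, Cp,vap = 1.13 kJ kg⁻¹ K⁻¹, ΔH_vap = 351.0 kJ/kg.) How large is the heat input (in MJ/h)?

liquid -33.2→110.6 °C: 245.9 kJ/kg
vaporisation at 110.6 °C: 351 kJ/kg
vapour 110.6→211 °C: 113.45 kJ/kg
Δh = 245.9 + 351 + 113.45 = 710.35 kJ/kg
Q = ṁ·Δh = 52.96 kg/min × 710.35 kJ/kg = 37620 kJ/min
|Q| = 627 kW = 2257.2 MJ/h

Q = 2260 MJ/h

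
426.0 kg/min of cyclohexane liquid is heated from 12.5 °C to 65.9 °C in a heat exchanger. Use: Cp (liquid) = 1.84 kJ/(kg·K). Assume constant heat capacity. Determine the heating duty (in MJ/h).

Q = ṁ·Cp·ΔT = 426.0 × 1.84 × (65.9 − 12.5) = 41857 kJ/min
Converting: 41857 / 60 s = 697.62 kW
Heating duty = 2511.4 MJ/h

Q = 2510 MJ/h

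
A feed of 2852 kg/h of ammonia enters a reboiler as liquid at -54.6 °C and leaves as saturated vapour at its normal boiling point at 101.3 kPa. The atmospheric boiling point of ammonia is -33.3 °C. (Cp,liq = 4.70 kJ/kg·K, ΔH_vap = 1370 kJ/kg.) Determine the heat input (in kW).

liquid -54.6→-33.3 °C: 100.11 kJ/kg
vaporisation at -33.3 °C: 1370 kJ/kg
Δh = 100.11 + 1370 = 1470.1 kJ/kg
Q = ṁ·Δh = 2852 kg/h × 1470.1 kJ/kg = 4.1928e+06 kJ/h
|Q| = 1164.7 kW

Q = 1160 kW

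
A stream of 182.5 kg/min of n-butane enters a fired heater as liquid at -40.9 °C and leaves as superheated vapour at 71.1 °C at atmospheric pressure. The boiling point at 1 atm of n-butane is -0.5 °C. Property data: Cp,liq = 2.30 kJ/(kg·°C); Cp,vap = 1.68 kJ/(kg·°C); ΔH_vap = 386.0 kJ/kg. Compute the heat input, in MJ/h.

Q = 6560 MJ/h

liquid -40.9→-0.5 °C: 92.92 kJ/kg
vaporisation at -0.5 °C: 386 kJ/kg
vapour -0.5→71.1 °C: 120.29 kJ/kg
Δh = 92.92 + 386 + 120.29 = 599.21 kJ/kg
Q = ṁ·Δh = 182.5 kg/min × 599.21 kJ/kg = 109360 kJ/min
|Q| = 1822.6 kW = 6561.3 MJ/h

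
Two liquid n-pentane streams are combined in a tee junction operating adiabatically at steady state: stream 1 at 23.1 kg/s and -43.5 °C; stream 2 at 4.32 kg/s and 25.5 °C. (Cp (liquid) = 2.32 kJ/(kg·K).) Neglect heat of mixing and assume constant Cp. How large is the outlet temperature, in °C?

T_out = -32.6 °C

Adiabatic, steady state ⇒ Σ ṁᵢCp,ᵢ(T_out − Tᵢ) = 0
Σ ṁᵢCp,ᵢTᵢ = 23.1×2.32×-43.5 + 4.32×2.32×25.5 = -2075.7
Σ ṁᵢCp,ᵢ = 23.1×2.32 + 4.32×2.32 = 63.614
T_out = -2075.7 / 63.614 = -32.629 °C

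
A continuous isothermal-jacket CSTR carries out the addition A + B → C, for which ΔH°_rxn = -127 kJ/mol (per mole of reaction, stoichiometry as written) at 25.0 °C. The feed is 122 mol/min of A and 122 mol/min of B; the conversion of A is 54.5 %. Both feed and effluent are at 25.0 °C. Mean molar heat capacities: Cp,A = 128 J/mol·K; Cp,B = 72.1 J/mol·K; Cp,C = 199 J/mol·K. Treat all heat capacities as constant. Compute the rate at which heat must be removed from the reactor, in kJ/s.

Extent of reaction ξ = 0.545 × 122 = 66.49 mol/min
Reaction term: ξ·ΔH°_rxn = 66.49 × -127 = -8444.2 kJ/min
Q = ΔH = -8444.2 kJ/min = -140.74 kW
Heat removed = 140.74 kJ/s

Q_out = 141 kJ/s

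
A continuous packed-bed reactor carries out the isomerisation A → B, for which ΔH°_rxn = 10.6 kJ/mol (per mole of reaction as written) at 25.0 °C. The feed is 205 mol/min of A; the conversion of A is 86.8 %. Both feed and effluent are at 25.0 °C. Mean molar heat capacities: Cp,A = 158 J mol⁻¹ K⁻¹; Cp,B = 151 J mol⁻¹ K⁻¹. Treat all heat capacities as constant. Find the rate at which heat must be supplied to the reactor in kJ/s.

Q_in = 31.4 kJ/s

Extent of reaction ξ = 0.868 × 205 = 177.94 mol/min
Reaction term: ξ·ΔH°_rxn = 177.94 × 10.6 = 1886.2 kJ/min
Q = ΔH = 1886.2 kJ/min = 31.436 kW
Heat supplied = 31.436 kJ/s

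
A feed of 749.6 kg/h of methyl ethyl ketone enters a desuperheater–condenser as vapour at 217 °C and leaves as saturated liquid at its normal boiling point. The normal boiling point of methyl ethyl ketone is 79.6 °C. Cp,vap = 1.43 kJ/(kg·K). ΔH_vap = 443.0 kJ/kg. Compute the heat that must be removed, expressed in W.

vapour 217→79.6 °C: -196.48 kJ/kg
condensation at 79.6 °C: -443 kJ/kg
Δh = -196.48 + -443 = -639.48 kJ/kg
Q = ṁ·Δh = 749.6 kg/h × -639.48 kJ/kg = -479360 kJ/h
|Q| = 133.15 kW = 133150 W

Q_c = 133000 W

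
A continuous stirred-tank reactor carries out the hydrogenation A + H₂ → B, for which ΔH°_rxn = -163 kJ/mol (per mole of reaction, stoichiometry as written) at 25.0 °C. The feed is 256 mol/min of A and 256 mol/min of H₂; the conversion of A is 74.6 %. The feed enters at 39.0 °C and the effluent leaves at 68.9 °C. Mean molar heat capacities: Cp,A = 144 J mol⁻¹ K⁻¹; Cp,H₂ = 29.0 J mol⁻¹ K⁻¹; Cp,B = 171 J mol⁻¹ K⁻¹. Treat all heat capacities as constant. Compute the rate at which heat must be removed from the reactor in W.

Q_out = 497000 W

Extent of reaction ξ = 0.746 × 256 = 190.98 mol/min
Reaction term: ξ·ΔH°_rxn = 190.98 × -163 = -31129 kJ/min
Sensible, feed 39.0→25 °C: -620.03 kJ/min
Outlet flows (mol/min): A 65.024, H₂ 65.024, B 190.98
Sensible, products 25→68.9 °C: 1927.5 kJ/min
Q = ΔH = -29822 kJ/min = -497.03 kW
Heat removed = 497030 W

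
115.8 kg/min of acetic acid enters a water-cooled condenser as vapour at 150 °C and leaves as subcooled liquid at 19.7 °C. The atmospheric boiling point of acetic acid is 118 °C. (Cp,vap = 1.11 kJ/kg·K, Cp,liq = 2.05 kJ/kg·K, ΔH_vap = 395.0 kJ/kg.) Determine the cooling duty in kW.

Q_c = 1220 kW

vapour 150→118 °C: -35.52 kJ/kg
condensation at 118 °C: -395 kJ/kg
liquid 118→19.7 °C: -201.51 kJ/kg
Δh = -35.52 + -395 + -201.51 = -632.03 kJ/kg
Q = ṁ·Δh = 115.8 kg/min × -632.03 kJ/kg = -73190 kJ/min
|Q| = 1219.8 kW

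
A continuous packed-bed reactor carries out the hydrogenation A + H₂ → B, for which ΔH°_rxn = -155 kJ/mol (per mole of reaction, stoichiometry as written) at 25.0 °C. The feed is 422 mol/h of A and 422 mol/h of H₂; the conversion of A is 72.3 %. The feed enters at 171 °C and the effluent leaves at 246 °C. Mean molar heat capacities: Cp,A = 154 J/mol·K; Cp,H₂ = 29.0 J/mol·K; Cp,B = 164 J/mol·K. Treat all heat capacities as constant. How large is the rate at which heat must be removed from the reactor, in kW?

Q_out = 11.9 kW

Extent of reaction ξ = 0.723 × 422 = 305.11 mol/h
Reaction term: ξ·ΔH°_rxn = 305.11 × -155 = -47291 kJ/h
Sensible, feed 171→25 °C: -11275 kJ/h
Outlet flows (mol/h): A 116.89, H₂ 116.89, B 305.11
Sensible, products 25→246 °C: 15786 kJ/h
Q = ΔH = -42781 kJ/h = -11.884 kW
Heat removed = 11.884 kW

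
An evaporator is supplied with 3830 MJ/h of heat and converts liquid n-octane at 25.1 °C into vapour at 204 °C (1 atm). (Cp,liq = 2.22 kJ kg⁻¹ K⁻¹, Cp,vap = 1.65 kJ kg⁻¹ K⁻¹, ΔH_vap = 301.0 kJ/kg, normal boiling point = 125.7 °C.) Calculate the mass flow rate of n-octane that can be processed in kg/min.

ṁ = 97.7 kg/min

Δh = 2.22×(125.7−25.1) + 301.0 + 1.65×(204−125.7) = 653.53 kJ/kg
Q = 3830 MJ/h = 1063.9 kJ/s = 63833 kJ/min
ṁ = Q/Δh = 63833 / 653.53 = 97.675 kg/min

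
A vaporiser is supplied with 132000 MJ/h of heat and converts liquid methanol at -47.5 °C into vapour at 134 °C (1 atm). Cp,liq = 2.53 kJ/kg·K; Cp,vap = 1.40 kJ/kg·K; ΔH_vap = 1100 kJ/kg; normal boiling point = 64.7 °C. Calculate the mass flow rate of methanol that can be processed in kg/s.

ṁ = 24.8 kg/s

Δh = 2.53×(64.7−-47.5) + 1100 + 1.40×(134−64.7) = 1480.9 kJ/kg
Q = 132000 MJ/h = 36667 kJ/s = 36667 kJ/s
ṁ = Q/Δh = 36667 / 1480.9 = 24.76 kg/s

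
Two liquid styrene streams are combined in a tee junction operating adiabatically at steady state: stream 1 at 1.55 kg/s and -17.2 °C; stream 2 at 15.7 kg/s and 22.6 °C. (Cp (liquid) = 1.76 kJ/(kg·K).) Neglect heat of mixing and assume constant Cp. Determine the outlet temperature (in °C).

Energy balance with Q = 0: Σ ṁᵢCp,ᵢ(T_out − Tᵢ) = 0
T_out = Σ ṁᵢCp,ᵢTᵢ / Σ ṁᵢCp,ᵢ
      = 577.56 / 30.36 = 19.024 °C

T_out = 19.0 °C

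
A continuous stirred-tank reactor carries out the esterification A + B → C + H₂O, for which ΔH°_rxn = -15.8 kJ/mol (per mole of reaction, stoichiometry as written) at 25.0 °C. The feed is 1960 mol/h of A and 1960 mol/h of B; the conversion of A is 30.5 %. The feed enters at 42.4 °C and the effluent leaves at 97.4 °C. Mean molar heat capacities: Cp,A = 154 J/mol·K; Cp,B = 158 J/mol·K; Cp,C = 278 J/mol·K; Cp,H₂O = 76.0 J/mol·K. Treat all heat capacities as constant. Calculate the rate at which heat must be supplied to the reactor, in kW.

Extent of reaction ξ = 0.305 × 1960 = 597.8 mol/h
Reaction term: ξ·ΔH°_rxn = 597.8 × -15.8 = -9445.2 kJ/h
Sensible, feed 42.4→25 °C: -10640 kJ/h
Outlet flows (mol/h): A 1362.2, B 1362.2, C 597.8, H₂O 597.8
Sensible, products 25→97.4 °C: 46092 kJ/h
Q = ΔH = 26006 kJ/h = 7.2239 kW
Heat supplied = 7.2239 kW

Q_in = 7.22 kW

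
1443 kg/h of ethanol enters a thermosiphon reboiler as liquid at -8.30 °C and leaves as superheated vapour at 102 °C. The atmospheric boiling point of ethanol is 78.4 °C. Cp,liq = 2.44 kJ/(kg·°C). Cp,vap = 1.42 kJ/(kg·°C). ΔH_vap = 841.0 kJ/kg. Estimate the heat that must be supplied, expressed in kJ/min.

Q = 26100 kJ/min

liquid -8.30→78.4 °C: 211.55 kJ/kg
vaporisation at 78.4 °C: 841 kJ/kg
vapour 78.4→102 °C: 33.512 kJ/kg
Δh = 211.55 + 841 + 33.512 = 1086.1 kJ/kg
Q = ṁ·Δh = 1443 kg/h × 1086.1 kJ/kg = 1.5672e+06 kJ/h
|Q| = 435.33 kW = 26120 kJ/min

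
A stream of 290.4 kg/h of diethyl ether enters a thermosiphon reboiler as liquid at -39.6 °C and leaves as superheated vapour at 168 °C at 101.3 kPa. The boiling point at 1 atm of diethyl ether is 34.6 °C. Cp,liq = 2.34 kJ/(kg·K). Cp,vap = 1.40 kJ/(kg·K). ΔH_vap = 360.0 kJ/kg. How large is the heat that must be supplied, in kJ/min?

Q = 3490 kJ/min

liquid -39.6→34.6 °C: 173.63 kJ/kg
vaporisation at 34.6 °C: 360 kJ/kg
vapour 34.6→168 °C: 186.76 kJ/kg
Δh = 173.63 + 360 + 186.76 = 720.39 kJ/kg
Q = ṁ·Δh = 290.4 kg/h × 720.39 kJ/kg = 209200 kJ/h
|Q| = 58.111 kW = 3486.7 kJ/min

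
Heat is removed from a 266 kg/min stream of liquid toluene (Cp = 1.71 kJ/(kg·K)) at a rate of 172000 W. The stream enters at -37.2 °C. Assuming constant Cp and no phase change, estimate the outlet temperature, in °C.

Q = 172000 W = 10320 kJ/min
ΔT = Q/(ṁ·Cp) = 10320/(266×1.71) = 22.688 K
T_out = -37.2 − 22.688 = -59.888 °C

T_out = -59.9 °C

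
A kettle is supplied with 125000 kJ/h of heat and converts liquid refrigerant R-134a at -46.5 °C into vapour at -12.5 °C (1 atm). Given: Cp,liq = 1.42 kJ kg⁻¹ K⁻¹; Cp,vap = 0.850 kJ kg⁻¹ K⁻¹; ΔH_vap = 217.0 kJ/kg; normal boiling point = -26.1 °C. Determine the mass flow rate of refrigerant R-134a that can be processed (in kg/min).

ṁ = 8.09 kg/min

Δh = 1.42×(-26.1−-46.5) + 217.0 + 0.850×(-12.5−-26.1) = 257.53 kJ/kg
Q = 125000 kJ/h = 34.722 kJ/s = 2083.3 kJ/min
ṁ = Q/Δh = 2083.3 / 257.53 = 8.0897 kg/min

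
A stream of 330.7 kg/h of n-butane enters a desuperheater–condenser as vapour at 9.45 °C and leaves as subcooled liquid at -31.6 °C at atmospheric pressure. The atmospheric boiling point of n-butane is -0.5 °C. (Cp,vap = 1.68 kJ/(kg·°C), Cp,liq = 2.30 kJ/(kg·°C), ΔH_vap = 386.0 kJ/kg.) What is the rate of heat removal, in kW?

Q_c = 43.6 kW

vapour 9.45→-0.5 °C: -16.716 kJ/kg
condensation at -0.5 °C: -386 kJ/kg
liquid -0.5→-31.6 °C: -71.53 kJ/kg
Δh = -16.716 + -386 + -71.53 = -474.25 kJ/kg
Q = ṁ·Δh = 330.7 kg/h × -474.25 kJ/kg = -156830 kJ/h
|Q| = 43.565 kW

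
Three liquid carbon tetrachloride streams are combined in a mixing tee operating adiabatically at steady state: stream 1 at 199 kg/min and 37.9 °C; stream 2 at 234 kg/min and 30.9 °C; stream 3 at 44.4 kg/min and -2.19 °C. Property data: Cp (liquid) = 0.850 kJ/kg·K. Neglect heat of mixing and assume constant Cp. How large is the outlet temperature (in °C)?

T_out = 30.7 °C

No heat crosses the boundary, so H_out = H_in.
Σ ṁᵢCp,ᵢTᵢ = 199×0.850×37.9 + 234×0.850×30.9 + 44.4×0.850×-2.19 = 12474
Σ ṁᵢCp,ᵢ = 199×0.850 + 234×0.850 + 44.4×0.850 = 405.79
T_out = 12474 / 405.79 = 30.74 °C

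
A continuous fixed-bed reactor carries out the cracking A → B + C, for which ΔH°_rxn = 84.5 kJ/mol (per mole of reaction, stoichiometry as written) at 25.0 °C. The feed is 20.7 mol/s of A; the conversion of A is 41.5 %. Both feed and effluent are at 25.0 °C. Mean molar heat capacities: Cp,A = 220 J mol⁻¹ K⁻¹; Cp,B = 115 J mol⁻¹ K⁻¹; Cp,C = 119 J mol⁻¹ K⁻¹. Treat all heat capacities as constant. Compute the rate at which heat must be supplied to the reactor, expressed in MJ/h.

Q_in = 2610 MJ/h

Extent of reaction ξ = 0.415 × 20.7 = 8.5905 mol/s
Reaction term: ξ·ΔH°_rxn = 8.5905 × 84.5 = 725.9 kJ/s
Q = ΔH = 725.9 kJ/s = 725.9 kW
Heat supplied = 2613.2 MJ/h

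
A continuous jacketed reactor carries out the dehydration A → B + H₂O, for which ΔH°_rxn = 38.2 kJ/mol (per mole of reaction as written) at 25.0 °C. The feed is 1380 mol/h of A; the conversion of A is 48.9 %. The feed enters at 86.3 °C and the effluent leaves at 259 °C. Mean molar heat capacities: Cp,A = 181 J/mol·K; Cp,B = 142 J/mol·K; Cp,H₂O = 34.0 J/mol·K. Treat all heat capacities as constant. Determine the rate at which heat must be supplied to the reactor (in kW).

Q_in = 18.9 kW

Extent of reaction ξ = 0.489 × 1380 = 674.82 mol/h
Reaction term: ξ·ΔH°_rxn = 674.82 × 38.2 = 25778 kJ/h
Sensible, feed 86.3→25 °C: -15312 kJ/h
Outlet flows (mol/h): A 705.18, B 674.82, H₂O 674.82
Sensible, products 25→259 °C: 57659 kJ/h
Q = ΔH = 68126 kJ/h = 18.924 kW
Heat supplied = 18.924 kW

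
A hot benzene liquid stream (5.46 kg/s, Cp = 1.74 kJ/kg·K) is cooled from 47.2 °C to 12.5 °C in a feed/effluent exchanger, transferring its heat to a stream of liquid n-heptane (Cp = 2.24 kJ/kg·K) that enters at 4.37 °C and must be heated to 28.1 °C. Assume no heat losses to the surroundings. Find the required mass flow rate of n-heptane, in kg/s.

Heat released by hot stream: Q = 5.46 × 1.74 × (47.2 − 12.5) = 329.66 kJ/s
Energy balance on cold side (adiabatic exchanger): Q = ṁ_c·Cp_c·(T_c,out − T_c,in)
ṁ_c = 329.66 / [2.24 × (28.1 − 4.37)] = 6.2019 kg/s

ṁ_c = 6.20 kg/s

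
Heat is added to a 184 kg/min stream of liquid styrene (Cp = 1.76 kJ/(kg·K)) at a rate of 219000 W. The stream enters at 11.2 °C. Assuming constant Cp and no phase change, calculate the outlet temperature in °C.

Q = 219000 W = 13140 kJ/min
ΔT = Q/(ṁ·Cp) = 13140/(184×1.76) = 40.576 K
T_out = 11.2 + 40.576 = 51.776 °C

T_out = 51.8 °C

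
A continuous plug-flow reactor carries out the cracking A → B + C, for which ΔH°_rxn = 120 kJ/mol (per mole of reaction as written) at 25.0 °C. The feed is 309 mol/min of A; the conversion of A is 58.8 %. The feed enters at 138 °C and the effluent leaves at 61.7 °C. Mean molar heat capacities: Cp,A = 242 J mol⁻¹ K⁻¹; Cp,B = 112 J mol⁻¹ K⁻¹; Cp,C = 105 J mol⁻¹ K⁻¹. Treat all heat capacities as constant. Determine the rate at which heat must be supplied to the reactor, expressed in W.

Extent of reaction ξ = 0.588 × 309 = 181.69 mol/min
Reaction term: ξ·ΔH°_rxn = 181.69 × 120 = 21803 kJ/min
Sensible, feed 138→25 °C: -8449.9 kJ/min
Outlet flows (mol/min): A 127.31, B 181.69, C 181.69
Sensible, products 25→61.7 °C: 2577.7 kJ/min
Q = ΔH = 15931 kJ/min = 265.51 kW
Heat supplied = 265510 W

Q_in = 266000 W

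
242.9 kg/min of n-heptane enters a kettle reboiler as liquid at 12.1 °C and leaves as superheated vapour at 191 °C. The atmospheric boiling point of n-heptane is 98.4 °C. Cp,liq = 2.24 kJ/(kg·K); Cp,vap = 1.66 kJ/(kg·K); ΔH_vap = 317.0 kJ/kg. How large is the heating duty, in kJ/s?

Q = 2690 kJ/s

liquid 12.1→98.4 °C: 193.31 kJ/kg
vaporisation at 98.4 °C: 317 kJ/kg
vapour 98.4→191 °C: 153.72 kJ/kg
Δh = 193.31 + 317 + 153.72 = 664.03 kJ/kg
Q = ṁ·Δh = 242.9 kg/min × 664.03 kJ/kg = 161290 kJ/min
|Q| = 2688.2 kW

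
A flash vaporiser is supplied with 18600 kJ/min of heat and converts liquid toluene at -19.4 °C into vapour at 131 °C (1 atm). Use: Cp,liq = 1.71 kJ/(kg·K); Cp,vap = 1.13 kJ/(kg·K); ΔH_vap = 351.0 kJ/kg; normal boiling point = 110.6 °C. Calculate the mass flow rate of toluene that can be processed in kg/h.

Δh = 1.71×(110.6−-19.4) + 351.0 + 1.13×(131−110.6) = 596.35 kJ/kg
Q = 18600 kJ/min = 310 kJ/s = 1.116e+06 kJ/h
ṁ = Q/Δh = 1.116e+06 / 596.35 = 1871.4 kg/h

ṁ = 1870 kg/h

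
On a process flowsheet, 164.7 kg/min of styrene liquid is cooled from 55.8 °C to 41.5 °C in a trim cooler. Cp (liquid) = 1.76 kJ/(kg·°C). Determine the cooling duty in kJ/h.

Q_c = 249000 kJ/h

Q = ṁ·Cp·ΔT = 164.7 × 1.76 × (41.5 − 55.8) = -4145.2 kJ/min
Converting: 4145.2 / 60 s = 69.086 kW
Cooling duty = 248710 kJ/h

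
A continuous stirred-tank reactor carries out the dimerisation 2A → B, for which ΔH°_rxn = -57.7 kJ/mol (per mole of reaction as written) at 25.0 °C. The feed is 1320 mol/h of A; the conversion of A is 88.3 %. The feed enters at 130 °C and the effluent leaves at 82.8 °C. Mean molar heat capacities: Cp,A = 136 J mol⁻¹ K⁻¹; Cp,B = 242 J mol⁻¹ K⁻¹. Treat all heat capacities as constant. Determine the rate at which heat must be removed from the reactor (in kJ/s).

Extent of reaction ξ = 0.883 × 1320 / 2 = 582.78 mol/h
Reaction term: ξ·ΔH°_rxn = 582.78 × -57.7 = -33626 kJ/h
Sensible, feed 130→25 °C: -18850 kJ/h
Outlet flows (mol/h): A 154.44, B 582.78
Sensible, products 25→82.8 °C: 9365.7 kJ/h
Q = ΔH = -43110 kJ/h = -11.975 kW
Heat removed = 11.975 kJ/s

Q_out = 12.0 kJ/s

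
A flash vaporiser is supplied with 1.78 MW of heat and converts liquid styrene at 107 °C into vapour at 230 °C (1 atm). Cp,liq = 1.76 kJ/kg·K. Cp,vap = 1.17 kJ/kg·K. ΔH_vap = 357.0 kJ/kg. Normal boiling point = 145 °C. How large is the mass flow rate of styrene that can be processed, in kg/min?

Δh = 1.76×(145−107) + 357.0 + 1.17×(230−145) = 523.33 kJ/kg
Q = 1.78 MW = 1780 kJ/s = 106800 kJ/min
ṁ = Q/Δh = 106800 / 523.33 = 204.08 kg/min

ṁ = 204 kg/min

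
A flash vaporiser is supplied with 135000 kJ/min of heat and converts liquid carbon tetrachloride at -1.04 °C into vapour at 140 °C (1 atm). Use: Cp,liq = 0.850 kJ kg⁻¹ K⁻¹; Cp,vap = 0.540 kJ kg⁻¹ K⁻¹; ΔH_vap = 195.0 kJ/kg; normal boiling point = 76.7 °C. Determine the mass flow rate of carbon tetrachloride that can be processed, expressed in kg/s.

ṁ = 7.62 kg/s

Δh = 0.850×(76.7−-1.04) + 195.0 + 0.540×(140−76.7) = 295.26 kJ/kg
Q = 135000 kJ/min = 2250 kJ/s = 2250 kJ/s
ṁ = Q/Δh = 2250 / 295.26 = 7.6204 kg/s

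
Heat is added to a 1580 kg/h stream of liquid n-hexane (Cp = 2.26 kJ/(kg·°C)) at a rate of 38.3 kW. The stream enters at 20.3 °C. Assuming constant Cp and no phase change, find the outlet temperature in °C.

T_out = 58.9 °C

Q = 38.3 kW = 137880 kJ/h
ΔT = Q/(ṁ·Cp) = 137880/(1580×2.26) = 38.613 K
T_out = 20.3 + 38.613 = 58.913 °C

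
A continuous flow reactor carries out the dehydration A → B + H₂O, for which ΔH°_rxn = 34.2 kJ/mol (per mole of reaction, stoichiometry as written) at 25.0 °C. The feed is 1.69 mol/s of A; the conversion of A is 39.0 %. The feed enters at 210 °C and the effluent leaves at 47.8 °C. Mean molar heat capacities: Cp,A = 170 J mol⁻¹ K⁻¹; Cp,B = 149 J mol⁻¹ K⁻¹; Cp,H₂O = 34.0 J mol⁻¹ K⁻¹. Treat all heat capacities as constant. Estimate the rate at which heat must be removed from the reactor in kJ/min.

Q_out = 1430 kJ/min

Extent of reaction ξ = 0.390 × 1.69 = 0.6591 mol/s
Reaction term: ξ·ΔH°_rxn = 0.6591 × 34.2 = 22.541 kJ/s
Sensible, feed 210→25 °C: -53.151 kJ/s
Outlet flows (mol/s): A 1.0309, B 0.6591, H₂O 0.6591
Sensible, products 25→47.8 °C: 6.7458 kJ/s
Q = ΔH = -23.863 kJ/s = -23.863 kW
Heat removed = 1431.8 kJ/min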